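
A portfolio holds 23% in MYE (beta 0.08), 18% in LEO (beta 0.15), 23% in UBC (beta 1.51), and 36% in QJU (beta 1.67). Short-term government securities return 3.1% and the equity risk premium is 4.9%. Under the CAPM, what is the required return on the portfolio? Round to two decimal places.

7.97%

β_P = Σ w_i β_i = 0.23×0.08 + 0.18×0.15 + 0.23×1.51 + 0.36×1.67 = 0.9939
E(R_P) = R_f + β_P × MRP = 3.1% + 0.9939 × 4.9% = 7.97%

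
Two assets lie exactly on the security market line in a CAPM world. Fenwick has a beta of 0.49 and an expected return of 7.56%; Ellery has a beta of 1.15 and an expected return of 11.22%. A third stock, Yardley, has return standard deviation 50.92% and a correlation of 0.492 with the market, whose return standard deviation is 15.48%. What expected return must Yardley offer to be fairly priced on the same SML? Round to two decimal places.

MRP = (11.22% − 7.56%) / (1.15 − 0.49) = 5.5455%
R_f = 7.56% − 0.49 × 5.5455% = 4.8427%
β_Yardley = ρ·σ_i/σ_m = 0.492 × 50.92 / 15.48 = 1.6184
E(R_Yardley) = R_f + β × MRP = 4.8427% + 1.6184 × 5.5455% = 13.82%

13.82%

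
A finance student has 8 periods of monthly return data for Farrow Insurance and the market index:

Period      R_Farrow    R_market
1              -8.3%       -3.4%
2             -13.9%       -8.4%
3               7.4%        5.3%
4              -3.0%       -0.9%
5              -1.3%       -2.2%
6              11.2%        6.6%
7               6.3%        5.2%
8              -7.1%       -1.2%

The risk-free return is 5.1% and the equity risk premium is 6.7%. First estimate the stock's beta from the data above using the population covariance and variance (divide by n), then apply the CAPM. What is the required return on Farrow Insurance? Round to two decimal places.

16.02%

Mean R_i = (-8.3 − 13.9 + 7.4 − 3.0 − 1.3 + 11.2 + 6.3 − 7.1) / 8 = -1.0875%
Mean R_m = (-3.4 − 8.4 + 5.3 − 0.9 − 2.2 + 6.6 + 5.2 − 1.2) / 8 = 0.1250%
Σ(R_i − R̄_i)(R_m − R̄_m) = 306.0475  ⇒  Cov = 306.0475 / 8 = 38.2559
Σ(R_m − R̄_m)² = 187.7750  ⇒  Var(R_m) = 187.7750 / 8 = 23.4719
β = Cov / Var(R_m) = 38.2559 / 23.4719 = 1.6299
E(R) = R_f + β × MRP = 5.1% + 1.6299 × 6.7% = 16.02%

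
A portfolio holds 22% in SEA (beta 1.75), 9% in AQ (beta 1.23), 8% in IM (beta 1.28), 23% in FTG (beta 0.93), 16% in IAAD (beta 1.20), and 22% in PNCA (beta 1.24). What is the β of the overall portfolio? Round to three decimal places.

β_P = Σ w_i β_i = 0.22×1.75 + 0.09×1.23 + 0.08×1.28 + 0.23×0.93 + 0.16×1.20 + 0.22×1.24 = 1.2768

1.277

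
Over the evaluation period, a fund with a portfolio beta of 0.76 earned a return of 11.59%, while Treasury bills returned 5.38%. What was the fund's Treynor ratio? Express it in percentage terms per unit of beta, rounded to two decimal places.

Treynor = (R_P − R_f) / β_P = (11.59% − 5.38%) / 0.7600 = 6.21% / 0.7600 = 8.17%

8.17%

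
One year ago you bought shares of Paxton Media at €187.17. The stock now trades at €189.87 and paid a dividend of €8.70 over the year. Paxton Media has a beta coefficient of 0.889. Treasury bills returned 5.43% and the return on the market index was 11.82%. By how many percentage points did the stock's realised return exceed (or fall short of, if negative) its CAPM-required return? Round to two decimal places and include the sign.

Realised HPR = (P1 + D1 − P0) / P0 = (189.87 + 8.70 − 187.17) / 187.17 = 11.40 / 187.17 = 6.0907%
MRP = 11.82% − 5.43% = 6.39%
CAPM required = R_f + β·MRP = 5.43% + 0.889 × 6.39% = 11.11071%
α = realised − required = 6.0907% − 11.11071% = -5.02%

-5.02%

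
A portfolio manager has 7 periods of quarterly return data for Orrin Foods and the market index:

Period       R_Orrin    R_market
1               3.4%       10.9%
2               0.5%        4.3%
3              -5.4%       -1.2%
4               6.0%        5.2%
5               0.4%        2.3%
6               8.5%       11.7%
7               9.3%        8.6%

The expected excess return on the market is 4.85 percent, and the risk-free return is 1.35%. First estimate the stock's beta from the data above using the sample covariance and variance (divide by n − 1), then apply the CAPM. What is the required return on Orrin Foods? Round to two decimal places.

Mean R_i = (3.4 + 0.5 − 5.4 + 6.0 + 0.4 + 8.5 + 9.3) / 7 = 3.2429%
Mean R_m = (10.9 + 4.3 − 1.2 + 5.2 + 2.3 + 11.7 + 8.6) / 7 = 5.9714%
Σ(R_i − R̄_i)(R_m − R̄_m) = 121.6886  ⇒  Cov = 121.6886 / 6 = 20.2814
Σ(R_m − R̄_m)² = 132.3143  ⇒  Var(R_m) = 132.3143 / 6 = 22.0524
β = Cov / Var(R_m) = 20.2814 / 22.0524 = 0.9197
E(R) = R_f + β × MRP = 1.35% + 0.9197 × 4.85% = 5.81%

5.81%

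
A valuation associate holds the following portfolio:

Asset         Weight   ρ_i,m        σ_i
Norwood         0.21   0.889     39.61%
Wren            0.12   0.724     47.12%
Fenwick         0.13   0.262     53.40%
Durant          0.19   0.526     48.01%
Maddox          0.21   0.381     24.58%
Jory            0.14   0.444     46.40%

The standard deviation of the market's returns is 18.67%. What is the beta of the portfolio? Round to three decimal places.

1.230

β_Norwood = 0.889 × 39.61% / 18.67% = 1.8861
β_Wren = 0.724 × 47.12% / 18.67% = 1.8273
β_Fenwick = 0.262 × 53.40% / 18.67% = 0.7494
β_Durant = 0.526 × 48.01% / 18.67% = 1.3526
β_Maddox = 0.381 × 24.58% / 18.67% = 0.5016
β_Jory = 0.444 × 46.40% / 18.67% = 1.1035
β_P = Σ w_i β_i = 0.21×1.8861 + 0.12×1.8273 + 0.13×0.7494 + 0.19×1.3526 + 0.21×0.5016 + 0.14×1.1035 = 1.2296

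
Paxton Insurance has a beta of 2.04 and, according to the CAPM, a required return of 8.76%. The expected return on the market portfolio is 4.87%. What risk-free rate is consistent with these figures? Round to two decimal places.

1.13%

E(R) = R_f + β(E(R_m) − R_f) = R_f(1 − β) + β·E(R_m)
8.76% = R_f × (1 − 2.04) + 2.04 × 4.87%
8.76% = R_f × -1.04 + 9.9348%
R_f = (8.76% − 9.9348%) / -1.04 = 1.13%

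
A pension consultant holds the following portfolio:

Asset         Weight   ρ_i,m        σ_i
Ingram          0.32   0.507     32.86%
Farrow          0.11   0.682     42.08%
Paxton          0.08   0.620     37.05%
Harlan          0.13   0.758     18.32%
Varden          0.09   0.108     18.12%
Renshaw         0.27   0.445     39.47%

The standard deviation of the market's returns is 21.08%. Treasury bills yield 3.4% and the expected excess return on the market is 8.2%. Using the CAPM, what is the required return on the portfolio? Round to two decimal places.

β_Ingram = 0.507 × 32.86% / 21.08% = 0.7903
β_Farrow = 0.682 × 42.08% / 21.08% = 1.3614
β_Paxton = 0.620 × 37.05% / 21.08% = 1.0897
β_Harlan = 0.758 × 18.32% / 21.08% = 0.6588
β_Varden = 0.108 × 18.12% / 21.08% = 0.0928
β_Renshaw = 0.445 × 39.47% / 21.08% = 0.8332
β_P = Σ w_i β_i = 0.32×0.7903 + 0.11×1.3614 + 0.08×1.0897 + 0.13×0.6588 + 0.09×0.0928 + 0.27×0.8332 = 0.8088
E(R_P) = R_f + β_P × MRP = 3.4% + 0.8088 × 8.2% = 10.03%

10.03%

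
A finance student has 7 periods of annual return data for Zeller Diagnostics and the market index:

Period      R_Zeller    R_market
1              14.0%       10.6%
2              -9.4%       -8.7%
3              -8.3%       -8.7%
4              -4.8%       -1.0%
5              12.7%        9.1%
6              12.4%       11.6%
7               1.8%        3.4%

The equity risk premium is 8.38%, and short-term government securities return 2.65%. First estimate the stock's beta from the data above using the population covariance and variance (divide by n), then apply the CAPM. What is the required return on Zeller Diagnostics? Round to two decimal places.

12.39%

Mean R_i = (14.0 − 9.4 − 8.3 − 4.8 + 12.7 + 12.4 + 1.8) / 7 = 2.6286%
Mean R_m = (10.6 − 8.7 − 8.7 − 1.0 + 9.1 + 11.6 + 3.4) / 7 = 2.3286%
Σ(R_i − R̄_i)(R_m − R̄_m) = 529.8743  ⇒  Cov = 529.8743 / 7 = 75.6963
Σ(R_m − R̄_m)² = 455.7143  ⇒  Var(R_m) = 455.7143 / 7 = 65.1020
β = Cov / Var(R_m) = 75.6963 / 65.1020 = 1.1627
E(R) = R_f + β × MRP = 2.65% + 1.1627 × 8.38% = 12.39%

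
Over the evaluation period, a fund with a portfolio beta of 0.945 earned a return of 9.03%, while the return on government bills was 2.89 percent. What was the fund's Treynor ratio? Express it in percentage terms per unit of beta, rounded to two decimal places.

6.50%

Treynor = (R_P − R_f) / β_P = (9.03% − 2.89%) / 0.9450 = 6.14% / 0.9450 = 6.50%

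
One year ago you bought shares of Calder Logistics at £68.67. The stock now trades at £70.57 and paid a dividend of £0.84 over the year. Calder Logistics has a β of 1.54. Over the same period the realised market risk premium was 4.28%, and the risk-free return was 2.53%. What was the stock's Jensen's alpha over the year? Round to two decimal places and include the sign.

Realised HPR = (P1 + D1 − P0) / P0 = (70.57 + 0.84 − 68.67) / 68.67 = 2.74 / 68.67 = 3.9901%
CAPM required = R_f + β·MRP = 2.53% + 1.54 × 4.28% = 9.1212%
α = realised − required = 3.9901% − 9.1212% = -5.13%

-5.13%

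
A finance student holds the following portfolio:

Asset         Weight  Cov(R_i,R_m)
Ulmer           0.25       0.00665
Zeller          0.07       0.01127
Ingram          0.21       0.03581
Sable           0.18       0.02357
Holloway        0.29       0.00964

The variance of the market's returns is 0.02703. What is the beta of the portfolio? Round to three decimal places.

β_Ulmer = 0.00665 / 0.02703 = 0.2460
β_Zeller = 0.01127 / 0.02703 = 0.4169
β_Ingram = 0.03581 / 0.02703 = 1.3248
β_Sable = 0.02357 / 0.02703 = 0.8720
β_Holloway = 0.00964 / 0.02703 = 0.3566
β_P = Σ w_i β_i = 0.25×0.2460 + 0.07×0.4169 + 0.21×1.3248 + 0.18×0.8720 + 0.29×0.3566 = 0.6293

0.629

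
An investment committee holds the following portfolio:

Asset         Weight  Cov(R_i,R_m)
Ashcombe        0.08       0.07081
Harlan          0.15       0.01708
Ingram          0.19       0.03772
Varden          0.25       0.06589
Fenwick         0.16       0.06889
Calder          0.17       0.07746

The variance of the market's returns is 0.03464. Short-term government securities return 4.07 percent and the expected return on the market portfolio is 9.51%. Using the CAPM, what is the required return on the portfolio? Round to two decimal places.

12.87%

β_Ashcombe = 0.07081 / 0.03464 = 2.0442
β_Harlan = 0.01708 / 0.03464 = 0.4931
β_Ingram = 0.03772 / 0.03464 = 1.0889
β_Varden = 0.06589 / 0.03464 = 1.9021
β_Fenwick = 0.06889 / 0.03464 = 1.9887
β_Calder = 0.07746 / 0.03464 = 2.2361
β_P = Σ w_i β_i = 0.08×2.0442 + 0.15×0.4931 + 0.19×1.0889 + 0.25×1.9021 + 0.16×1.9887 + 0.17×2.2361 = 1.6182
MRP = 9.51% − 4.07% = 5.44%
E(R_P) = R_f + β_P × MRP = 4.07% + 1.6182 × 5.44% = 12.87%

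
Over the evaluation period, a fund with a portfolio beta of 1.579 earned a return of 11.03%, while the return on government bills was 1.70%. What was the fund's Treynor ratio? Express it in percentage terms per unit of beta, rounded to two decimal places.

5.91%

Treynor = (R_P − R_f) / β_P = (11.03% − 1.70%) / 1.5790 = 9.33% / 1.5790 = 5.91%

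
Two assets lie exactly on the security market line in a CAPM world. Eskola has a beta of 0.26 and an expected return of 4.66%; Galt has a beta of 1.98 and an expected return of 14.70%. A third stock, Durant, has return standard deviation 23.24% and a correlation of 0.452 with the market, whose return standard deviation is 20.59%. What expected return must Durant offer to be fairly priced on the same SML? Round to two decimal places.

MRP = (14.70% − 4.66%) / (1.98 − 0.26) = 5.8372%
R_f = 4.66% − 0.26 × 5.8372% = 3.1423%
β_Durant = ρ·σ_i/σ_m = 0.452 × 23.24 / 20.59 = 0.5102
E(R_Durant) = R_f + β × MRP = 3.1423% + 0.5102 × 5.8372% = 6.12%

6.12%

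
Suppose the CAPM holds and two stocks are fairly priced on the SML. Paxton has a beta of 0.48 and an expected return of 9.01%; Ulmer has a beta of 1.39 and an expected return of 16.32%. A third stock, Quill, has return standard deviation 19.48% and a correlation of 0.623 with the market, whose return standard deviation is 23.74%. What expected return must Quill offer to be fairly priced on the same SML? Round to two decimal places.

9.26%

MRP = (16.32% − 9.01%) / (1.39 − 0.48) = 8.0330%
R_f = 9.01% − 0.48 × 8.0330% = 5.1542%
β_Quill = ρ·σ_i/σ_m = 0.623 × 19.48 / 23.74 = 0.5112
E(R_Quill) = R_f + β × MRP = 5.1542% + 0.5112 × 8.0330% = 9.26%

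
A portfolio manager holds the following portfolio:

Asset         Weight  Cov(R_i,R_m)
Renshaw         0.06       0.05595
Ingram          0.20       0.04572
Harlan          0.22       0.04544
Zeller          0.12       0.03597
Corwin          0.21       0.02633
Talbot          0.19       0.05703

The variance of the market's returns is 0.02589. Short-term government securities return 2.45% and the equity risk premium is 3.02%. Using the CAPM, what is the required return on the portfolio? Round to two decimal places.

7.49%

β_Renshaw = 0.05595 / 0.02589 = 2.1611
β_Ingram = 0.04572 / 0.02589 = 1.7659
β_Harlan = 0.04544 / 0.02589 = 1.7551
β_Zeller = 0.03597 / 0.02589 = 1.3893
β_Corwin = 0.02633 / 0.02589 = 1.0170
β_Talbot = 0.05703 / 0.02589 = 2.2028
β_P = Σ w_i β_i = 0.06×2.1611 + 0.20×1.7659 + 0.22×1.7551 + 0.12×1.3893 + 0.21×1.0170 + 0.19×2.2028 = 1.6678
E(R_P) = R_f + β_P × MRP = 2.45% + 1.6678 × 3.02% = 7.49%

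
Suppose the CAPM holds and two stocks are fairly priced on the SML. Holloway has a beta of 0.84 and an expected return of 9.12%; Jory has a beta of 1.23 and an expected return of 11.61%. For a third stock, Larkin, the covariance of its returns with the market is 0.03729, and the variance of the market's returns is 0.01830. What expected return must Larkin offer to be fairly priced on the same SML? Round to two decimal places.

MRP = (11.61% − 9.12%) / (1.23 − 0.84) = 6.3846%
R_f = 9.12% − 0.84 × 6.3846% = 3.7569%
β_Larkin = Cov / Var(R_m) = 0.03729 / 0.01830 = 2.0377
E(R_Larkin) = R_f + β × MRP = 3.7569% + 2.0377 × 6.3846% = 16.77%

16.77%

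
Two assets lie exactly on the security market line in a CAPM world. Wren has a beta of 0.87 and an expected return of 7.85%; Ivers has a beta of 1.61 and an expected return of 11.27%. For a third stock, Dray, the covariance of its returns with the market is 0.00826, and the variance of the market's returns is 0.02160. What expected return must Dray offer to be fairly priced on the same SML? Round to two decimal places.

5.60%

MRP = (11.27% − 7.85%) / (1.61 − 0.87) = 4.6216%
R_f = 7.85% − 0.87 × 4.6216% = 3.8292%
β_Dray = Cov / Var(R_m) = 0.00826 / 0.02160 = 0.3824
E(R_Dray) = R_f + β × MRP = 3.8292% + 0.3824 × 4.6216% = 5.60%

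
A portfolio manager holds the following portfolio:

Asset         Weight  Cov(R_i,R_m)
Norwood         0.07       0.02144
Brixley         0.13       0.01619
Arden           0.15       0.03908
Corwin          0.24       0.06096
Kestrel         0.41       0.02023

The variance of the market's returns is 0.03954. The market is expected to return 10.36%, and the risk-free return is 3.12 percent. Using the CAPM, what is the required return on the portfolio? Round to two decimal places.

β_Norwood = 0.02144 / 0.03954 = 0.5422
β_Brixley = 0.01619 / 0.03954 = 0.4095
β_Arden = 0.03908 / 0.03954 = 0.9884
β_Corwin = 0.06096 / 0.03954 = 1.5417
β_Kestrel = 0.02023 / 0.03954 = 0.5116
β_P = Σ w_i β_i = 0.07×0.5422 + 0.13×0.4095 + 0.15×0.9884 + 0.24×1.5417 + 0.41×0.5116 = 0.8192
MRP = 10.36% − 3.12% = 7.24%
E(R_P) = R_f + β_P × MRP = 3.12% + 0.8192 × 7.24% = 9.05%

9.05%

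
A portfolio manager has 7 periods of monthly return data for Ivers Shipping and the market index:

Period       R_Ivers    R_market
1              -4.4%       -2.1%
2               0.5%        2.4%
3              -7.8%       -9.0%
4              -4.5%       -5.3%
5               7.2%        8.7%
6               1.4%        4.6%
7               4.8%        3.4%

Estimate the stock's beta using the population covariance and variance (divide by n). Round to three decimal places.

Mean R_i = (-4.4 + 0.5 − 7.8 − 4.5 + 7.2 + 1.4 + 4.8) / 7 = -0.4000%
Mean R_m = (-2.1 + 2.4 − 9.0 − 5.3 + 8.7 + 4.6 + 3.4) / 7 = 0.3857%
Σ(R_i − R̄_i)(R_m − R̄_m) = 190.9700  ⇒  Cov = 190.9700 / 7 = 27.2814
Σ(R_m − R̄_m)² = 226.6286  ⇒  Var(R_m) = 226.6286 / 7 = 32.3755
β = Cov / Var(R_m) = 27.2814 / 32.3755 = 0.8427

0.843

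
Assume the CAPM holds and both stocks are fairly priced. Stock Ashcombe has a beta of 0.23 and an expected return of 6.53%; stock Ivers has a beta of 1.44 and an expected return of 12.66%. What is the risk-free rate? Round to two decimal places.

5.36%

Both satisfy E(R) = R_f + β·MRP, so the slope of the SML is
MRP = (12.66% − 6.53%) / (1.44 − 0.23) = 6.13% / 1.21 = 5.0661%
R_f = E(R_Ashcombe) − β_Ashcombe·MRP = 6.53% − 0.23 × 5.0661% = 5.3648%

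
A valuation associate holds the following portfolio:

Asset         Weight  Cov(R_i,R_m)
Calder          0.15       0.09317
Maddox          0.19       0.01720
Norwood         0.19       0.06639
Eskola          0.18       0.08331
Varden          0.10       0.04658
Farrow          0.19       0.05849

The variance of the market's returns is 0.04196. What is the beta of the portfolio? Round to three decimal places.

1.445

β_Calder = 0.09317 / 0.04196 = 2.2204
β_Maddox = 0.01720 / 0.04196 = 0.4099
β_Norwood = 0.06639 / 0.04196 = 1.5822
β_Eskola = 0.08331 / 0.04196 = 1.9855
β_Varden = 0.04658 / 0.04196 = 1.1101
β_Farrow = 0.05849 / 0.04196 = 1.3939
β_P = Σ w_i β_i = 0.15×2.2204 + 0.19×0.4099 + 0.19×1.5822 + 0.18×1.9855 + 0.10×1.1101 + 0.19×1.3939 = 1.4448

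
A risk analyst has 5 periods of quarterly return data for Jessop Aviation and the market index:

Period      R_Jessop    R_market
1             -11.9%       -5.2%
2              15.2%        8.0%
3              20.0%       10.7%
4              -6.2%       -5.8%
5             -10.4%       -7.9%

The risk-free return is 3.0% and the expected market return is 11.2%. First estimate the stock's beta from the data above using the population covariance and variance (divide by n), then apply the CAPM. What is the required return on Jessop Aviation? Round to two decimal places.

17.03%

Mean R_i = (-11.9 + 15.2 + 20.0 − 6.2 − 10.4) / 5 = 1.3400%
Mean R_m = (-5.2 + 8.0 + 10.7 − 5.8 − 7.9) / 5 = -0.0400%
Σ(R_i − R̄_i)(R_m − R̄_m) = 515.8680  ⇒  Cov = 515.8680 / 5 = 103.1736
Σ(R_m − R̄_m)² = 301.5720  ⇒  Var(R_m) = 301.5720 / 5 = 60.3144
β = Cov / Var(R_m) = 103.1736 / 60.3144 = 1.7106
MRP = 11.2% − 3.0% = 8.20%
E(R) = R_f + β × MRP = 3.0% + 1.7106 × 8.2% = 17.03%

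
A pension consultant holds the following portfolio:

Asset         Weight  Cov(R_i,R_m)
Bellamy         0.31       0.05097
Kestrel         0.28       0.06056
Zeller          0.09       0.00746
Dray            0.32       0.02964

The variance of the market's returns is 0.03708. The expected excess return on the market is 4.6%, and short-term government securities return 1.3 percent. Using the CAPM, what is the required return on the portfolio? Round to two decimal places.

β_Bellamy = 0.05097 / 0.03708 = 1.3746
β_Kestrel = 0.06056 / 0.03708 = 1.6332
β_Zeller = 0.00746 / 0.03708 = 0.2012
β_Dray = 0.02964 / 0.03708 = 0.7994
β_P = Σ w_i β_i = 0.31×1.3746 + 0.28×1.6332 + 0.09×0.2012 + 0.32×0.7994 = 1.1573
E(R_P) = R_f + β_P × MRP = 1.3% + 1.1573 × 4.6% = 6.62%

6.62%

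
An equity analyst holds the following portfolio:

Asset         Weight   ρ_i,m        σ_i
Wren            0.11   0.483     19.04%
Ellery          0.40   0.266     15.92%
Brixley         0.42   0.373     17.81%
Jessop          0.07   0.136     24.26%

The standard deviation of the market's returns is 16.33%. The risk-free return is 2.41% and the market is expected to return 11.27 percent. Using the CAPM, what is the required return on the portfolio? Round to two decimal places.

β_Wren = 0.483 × 19.04% / 16.33% = 0.5632
β_Ellery = 0.266 × 15.92% / 16.33% = 0.2593
β_Brixley = 0.373 × 17.81% / 16.33% = 0.4068
β_Jessop = 0.136 × 24.26% / 16.33% = 0.2020
β_P = Σ w_i β_i = 0.11×0.5632 + 0.40×0.2593 + 0.42×0.4068 + 0.07×0.2020 = 0.3507
MRP = 11.27% − 2.41% = 8.86%
E(R_P) = R_f + β_P × MRP = 2.41% + 0.3507 × 8.86% = 5.52%

5.52%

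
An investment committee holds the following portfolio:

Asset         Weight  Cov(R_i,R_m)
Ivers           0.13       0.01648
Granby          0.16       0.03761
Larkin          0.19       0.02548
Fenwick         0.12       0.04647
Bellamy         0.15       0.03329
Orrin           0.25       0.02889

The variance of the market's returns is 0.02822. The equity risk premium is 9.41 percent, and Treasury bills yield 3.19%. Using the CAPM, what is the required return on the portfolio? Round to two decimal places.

13.46%

β_Ivers = 0.01648 / 0.02822 = 0.5840
β_Granby = 0.03761 / 0.02822 = 1.3327
β_Larkin = 0.02548 / 0.02822 = 0.9029
β_Fenwick = 0.04647 / 0.02822 = 1.6467
β_Bellamy = 0.03329 / 0.02822 = 1.1797
β_Orrin = 0.02889 / 0.02822 = 1.0237
β_P = Σ w_i β_i = 0.13×0.5840 + 0.16×1.3327 + 0.19×0.9029 + 0.12×1.6467 + 0.15×1.1797 + 0.25×1.0237 = 1.0912
E(R_P) = R_f + β_P × MRP = 3.19% + 1.0912 × 9.41% = 13.46%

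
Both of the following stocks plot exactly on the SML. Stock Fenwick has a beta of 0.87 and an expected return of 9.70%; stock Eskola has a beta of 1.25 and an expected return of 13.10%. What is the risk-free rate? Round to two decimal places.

1.92%

Both satisfy E(R) = R_f + β·MRP, so the slope of the SML is
MRP = (13.10% − 9.70%) / (1.25 − 0.87) = 3.40% / 0.38 = 8.9474%
R_f = E(R_Fenwick) − β_Fenwick·MRP = 9.70% − 0.87 × 8.9474% = 1.9158%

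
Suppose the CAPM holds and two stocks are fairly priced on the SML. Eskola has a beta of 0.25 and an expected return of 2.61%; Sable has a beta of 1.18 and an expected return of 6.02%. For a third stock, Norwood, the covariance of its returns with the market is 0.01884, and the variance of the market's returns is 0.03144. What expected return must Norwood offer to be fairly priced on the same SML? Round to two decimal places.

MRP = (6.02% − 2.61%) / (1.18 − 0.25) = 3.6667%
R_f = 2.61% − 0.25 × 3.6667% = 1.6933%
β_Norwood = Cov / Var(R_m) = 0.01884 / 0.03144 = 0.5992
E(R_Norwood) = R_f + β × MRP = 1.6933% + 0.5992 × 3.6667% = 3.89%

3.89%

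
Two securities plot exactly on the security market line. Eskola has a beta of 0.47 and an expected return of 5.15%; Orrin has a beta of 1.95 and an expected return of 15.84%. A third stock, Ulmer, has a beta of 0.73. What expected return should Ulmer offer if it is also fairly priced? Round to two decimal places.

7.03%

MRP (SML slope) = (15.84% − 5.15%) / (1.95 − 0.47) = 10.69% / 1.48 = 7.2230%
R_f (intercept) = 5.15% − 0.47 × 7.2230% = 1.7552%
E(R_Ulmer) = R_f + β × MRP = 1.7552% + 0.73 × 7.2230% = 7.03%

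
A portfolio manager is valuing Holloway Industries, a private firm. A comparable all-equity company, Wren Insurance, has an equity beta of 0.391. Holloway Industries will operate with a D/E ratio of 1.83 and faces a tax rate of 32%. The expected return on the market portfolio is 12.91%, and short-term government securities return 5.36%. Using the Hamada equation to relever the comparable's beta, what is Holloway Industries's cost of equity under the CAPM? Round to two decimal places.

11.99%

β_L = β_U × [1 + (1 − t)(D/E)] = 0.391 × [1 + (1 − 0.32) × 1.83]
    = 0.391 × [1 + 0.68 × 1.83] = 0.391 × 2.2444 = 0.8776
MRP = 12.91% − 5.36% = 7.55%
E(R) = R_f + β_L × MRP = 5.36% + 0.8776 × 7.55% = 11.99%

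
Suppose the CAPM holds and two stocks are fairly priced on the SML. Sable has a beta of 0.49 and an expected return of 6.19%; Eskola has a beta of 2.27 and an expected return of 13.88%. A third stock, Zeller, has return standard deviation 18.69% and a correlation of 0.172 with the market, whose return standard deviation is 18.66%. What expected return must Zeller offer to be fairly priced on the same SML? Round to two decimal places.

4.82%

MRP = (13.88% − 6.19%) / (2.27 − 0.49) = 4.3202%
R_f = 6.19% − 0.49 × 4.3202% = 4.0731%
β_Zeller = ρ·σ_i/σ_m = 0.172 × 18.69 / 18.66 = 0.1723
E(R_Zeller) = R_f + β × MRP = 4.0731% + 0.1723 × 4.3202% = 4.82%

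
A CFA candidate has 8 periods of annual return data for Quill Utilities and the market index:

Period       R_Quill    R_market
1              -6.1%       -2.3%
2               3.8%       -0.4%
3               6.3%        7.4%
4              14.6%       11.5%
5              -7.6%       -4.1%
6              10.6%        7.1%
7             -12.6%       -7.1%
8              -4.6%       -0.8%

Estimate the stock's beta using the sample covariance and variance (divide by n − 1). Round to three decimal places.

Mean R_i = (-6.1 + 3.8 + 6.3 + 14.6 − 7.6 + 10.6 − 12.6 − 4.6) / 8 = 0.5500%
Mean R_m = (-2.3 − 0.4 + 7.4 + 11.5 − 4.1 + 7.1 − 7.1 − 0.8) / 8 = 1.4125%
Σ(R_i − R̄_i)(R_m − R̄_m) = 420.3750  ⇒  Cov = 420.3750 / 7 = 60.0536
Σ(R_m − R̄_m)² = 294.7688  ⇒  Var(R_m) = 294.7688 / 7 = 42.1098
β = Cov / Var(R_m) = 60.0536 / 42.1098 = 1.4261

1.426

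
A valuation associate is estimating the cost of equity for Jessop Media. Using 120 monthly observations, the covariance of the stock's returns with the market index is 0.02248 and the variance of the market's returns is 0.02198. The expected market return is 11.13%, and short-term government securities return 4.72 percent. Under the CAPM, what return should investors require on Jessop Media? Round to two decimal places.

11.28%

β = Cov(R_i, R_m) / Var(R_m) = 0.02248 / 0.02198 = 1.0227
MRP = 11.13% − 4.72% = 6.41%
E(R) = R_f + β × MRP = 4.72% + 1.0227 × 6.41% = 11.28%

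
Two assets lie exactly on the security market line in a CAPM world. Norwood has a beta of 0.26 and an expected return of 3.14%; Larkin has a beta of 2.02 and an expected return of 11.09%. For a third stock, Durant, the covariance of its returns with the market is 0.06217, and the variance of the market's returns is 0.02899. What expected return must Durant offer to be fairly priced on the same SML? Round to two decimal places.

MRP = (11.09% − 3.14%) / (2.02 − 0.26) = 4.5170%
R_f = 3.14% − 0.26 × 4.5170% = 1.9656%
β_Durant = Cov / Var(R_m) = 0.06217 / 0.02899 = 2.1445
E(R_Durant) = R_f + β × MRP = 1.9656% + 2.1445 × 4.5170% = 11.65%

11.65%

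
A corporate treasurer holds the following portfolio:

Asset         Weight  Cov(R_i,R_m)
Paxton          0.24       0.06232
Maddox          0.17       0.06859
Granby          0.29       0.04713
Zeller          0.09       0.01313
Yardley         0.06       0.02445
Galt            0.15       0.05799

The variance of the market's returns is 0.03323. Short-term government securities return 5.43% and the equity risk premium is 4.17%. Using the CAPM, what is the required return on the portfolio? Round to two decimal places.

11.91%

β_Paxton = 0.06232 / 0.03323 = 1.8754
β_Maddox = 0.06859 / 0.03323 = 2.0641
β_Granby = 0.04713 / 0.03323 = 1.4183
β_Zeller = 0.01313 / 0.03323 = 0.3951
β_Yardley = 0.02445 / 0.03323 = 0.7358
β_Galt = 0.05799 / 0.03323 = 1.7451
β_P = Σ w_i β_i = 0.24×1.8754 + 0.17×2.0641 + 0.29×1.4183 + 0.09×0.3951 + 0.06×0.7358 + 0.15×1.7451 = 1.5538
E(R_P) = R_f + β_P × MRP = 5.43% + 1.5538 × 4.17% = 11.91%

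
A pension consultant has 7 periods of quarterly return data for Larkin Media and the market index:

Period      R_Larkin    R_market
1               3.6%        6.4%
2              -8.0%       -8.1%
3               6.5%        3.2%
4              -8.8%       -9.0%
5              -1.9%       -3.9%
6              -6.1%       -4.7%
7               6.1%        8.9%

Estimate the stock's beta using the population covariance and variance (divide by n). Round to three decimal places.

Mean R_i = (3.6 − 8.0 + 6.5 − 8.8 − 1.9 − 6.1 + 6.1) / 7 = -1.2286%
Mean R_m = (6.4 − 8.1 + 3.2 − 9.0 − 3.9 − 4.7 + 8.9) / 7 = -1.0286%
Σ(R_i − R̄_i)(R_m − R̄_m) = 269.3643  ⇒  Cov = 269.3643 / 7 = 38.4806
Σ(R_m − R̄_m)² = 306.9143  ⇒  Var(R_m) = 306.9143 / 7 = 43.8449
β = Cov / Var(R_m) = 38.4806 / 43.8449 = 0.8777

0.878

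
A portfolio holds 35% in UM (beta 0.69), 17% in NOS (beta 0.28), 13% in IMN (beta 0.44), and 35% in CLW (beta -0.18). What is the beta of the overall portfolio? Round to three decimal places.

0.283

β_P = Σ w_i β_i = 0.35×0.69 + 0.17×0.28 + 0.13×0.44 + 0.35×-0.18 = 0.2833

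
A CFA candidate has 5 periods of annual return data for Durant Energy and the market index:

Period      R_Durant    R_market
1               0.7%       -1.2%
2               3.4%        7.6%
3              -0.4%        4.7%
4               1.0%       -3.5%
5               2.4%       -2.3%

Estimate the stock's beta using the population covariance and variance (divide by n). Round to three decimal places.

0.071

Mean R_i = (0.7 + 3.4 − 0.4 + 1.0 + 2.4) / 5 = 1.4200%
Mean R_m = (-1.2 + 7.6 + 4.7 − 3.5 − 2.3) / 5 = 1.0600%
Σ(R_i − R̄_i)(R_m − R̄_m) = 6.5740  ⇒  Cov = 6.5740 / 5 = 1.3148
Σ(R_m − R̄_m)² = 93.2120  ⇒  Var(R_m) = 93.2120 / 5 = 18.6424
β = Cov / Var(R_m) = 1.3148 / 18.6424 = 0.0705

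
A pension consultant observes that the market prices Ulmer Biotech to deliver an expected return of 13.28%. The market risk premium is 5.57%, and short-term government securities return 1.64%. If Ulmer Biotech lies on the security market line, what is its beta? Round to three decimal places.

2.090

β = (E(R) − R_f) / MRP = (13.28% − 1.64%) / 5.57% = 11.64% / 5.57% = 2.090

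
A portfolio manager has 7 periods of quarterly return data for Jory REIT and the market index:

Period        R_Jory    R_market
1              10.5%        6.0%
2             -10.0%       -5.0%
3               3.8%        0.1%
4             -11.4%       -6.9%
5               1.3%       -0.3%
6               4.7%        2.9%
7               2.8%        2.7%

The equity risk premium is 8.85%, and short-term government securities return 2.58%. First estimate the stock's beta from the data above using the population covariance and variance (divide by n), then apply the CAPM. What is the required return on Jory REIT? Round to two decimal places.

17.73%

Mean R_i = (10.5 − 10.0 + 3.8 − 11.4 + 1.3 + 4.7 + 2.8) / 7 = 0.2429%
Mean R_m = (6.0 − 5.0 + 0.1 − 6.9 − 0.3 + 2.9 + 2.7) / 7 = -0.0714%
Σ(R_i − R̄_i)(R_m − R̄_m) = 212.9614  ⇒  Cov = 212.9614 / 7 = 30.4231
Σ(R_m − R̄_m)² = 124.3743  ⇒  Var(R_m) = 124.3743 / 7 = 17.7678
β = Cov / Var(R_m) = 30.4231 / 17.7678 = 1.7123
E(R) = R_f + β × MRP = 2.58% + 1.7123 × 8.85% = 17.73%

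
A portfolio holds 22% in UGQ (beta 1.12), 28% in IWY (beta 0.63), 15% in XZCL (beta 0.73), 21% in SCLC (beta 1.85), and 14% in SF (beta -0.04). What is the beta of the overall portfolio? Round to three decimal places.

0.915

β_P = Σ w_i β_i = 0.22×1.12 + 0.28×0.63 + 0.15×0.73 + 0.21×1.85 + 0.14×-0.04 = 0.9152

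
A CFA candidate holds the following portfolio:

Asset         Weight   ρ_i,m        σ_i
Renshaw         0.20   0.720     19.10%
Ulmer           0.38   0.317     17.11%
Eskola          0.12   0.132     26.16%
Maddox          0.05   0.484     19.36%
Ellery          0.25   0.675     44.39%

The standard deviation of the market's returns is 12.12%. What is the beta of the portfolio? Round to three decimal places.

β_Renshaw = 0.720 × 19.10% / 12.12% = 1.1347
β_Ulmer = 0.317 × 17.11% / 12.12% = 0.4475
β_Eskola = 0.132 × 26.16% / 12.12% = 0.2849
β_Maddox = 0.484 × 19.36% / 12.12% = 0.7731
β_Ellery = 0.675 × 44.39% / 12.12% = 2.4722
β_P = Σ w_i β_i = 0.20×1.1347 + 0.38×0.4475 + 0.12×0.2849 + 0.05×0.7731 + 0.25×2.4722 = 1.0879

1.088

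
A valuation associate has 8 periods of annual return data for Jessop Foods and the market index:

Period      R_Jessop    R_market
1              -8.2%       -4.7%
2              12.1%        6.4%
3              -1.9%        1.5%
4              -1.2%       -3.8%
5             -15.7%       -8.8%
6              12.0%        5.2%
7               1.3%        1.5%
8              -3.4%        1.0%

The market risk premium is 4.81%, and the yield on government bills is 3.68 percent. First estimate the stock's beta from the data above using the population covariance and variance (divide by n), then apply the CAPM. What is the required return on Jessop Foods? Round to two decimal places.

11.80%

Mean R_i = (-8.2 + 12.1 − 1.9 − 1.2 − 15.7 + 12.0 + 1.3 − 3.4) / 8 = -0.6250%
Mean R_m = (-4.7 + 6.4 + 1.5 − 3.8 − 8.8 + 5.2 + 1.5 + 1.0) / 8 = -0.2125%
Σ(R_i − R̄_i)(R_m − R̄_m) = 315.7375  ⇒  Cov = 315.7375 / 8 = 39.4672
Σ(R_m − R̄_m)² = 187.1088  ⇒  Var(R_m) = 187.1088 / 8 = 23.3886
β = Cov / Var(R_m) = 39.4672 / 23.3886 = 1.6875
E(R) = R_f + β × MRP = 3.68% + 1.6875 × 4.81% = 11.80%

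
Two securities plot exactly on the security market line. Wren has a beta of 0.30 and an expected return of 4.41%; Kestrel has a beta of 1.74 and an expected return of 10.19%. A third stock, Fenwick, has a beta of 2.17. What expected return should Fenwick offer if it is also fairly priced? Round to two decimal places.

MRP (SML slope) = (10.19% − 4.41%) / (1.74 − 0.30) = 5.78% / 1.44 = 4.0139%
R_f (intercept) = 4.41% − 0.30 × 4.0139% = 3.2058%
E(R_Fenwick) = R_f + β × MRP = 3.2058% + 2.17 × 4.0139% = 11.92%

11.92%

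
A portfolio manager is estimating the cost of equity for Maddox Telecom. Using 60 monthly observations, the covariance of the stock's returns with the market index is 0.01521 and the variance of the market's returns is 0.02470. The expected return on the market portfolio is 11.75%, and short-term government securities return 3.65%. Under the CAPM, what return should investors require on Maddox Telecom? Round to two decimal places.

β = Cov(R_i, R_m) / Var(R_m) = 0.01521 / 0.02470 = 0.6158
MRP = 11.75% − 3.65% = 8.10%
E(R) = R_f + β × MRP = 3.65% + 0.6158 × 8.10% = 8.64%

8.64%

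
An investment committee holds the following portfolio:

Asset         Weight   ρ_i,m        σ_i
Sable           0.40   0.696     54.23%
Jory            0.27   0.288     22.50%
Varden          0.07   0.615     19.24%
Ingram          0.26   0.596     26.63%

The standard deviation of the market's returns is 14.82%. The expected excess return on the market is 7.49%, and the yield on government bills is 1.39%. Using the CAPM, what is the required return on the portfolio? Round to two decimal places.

β_Sable = 0.696 × 54.23% / 14.82% = 2.5468
β_Jory = 0.288 × 22.50% / 14.82% = 0.4372
β_Varden = 0.615 × 19.24% / 14.82% = 0.7984
β_Ingram = 0.596 × 26.63% / 14.82% = 1.0710
β_P = Σ w_i β_i = 0.40×2.5468 + 0.27×0.4372 + 0.07×0.7984 + 0.26×1.0710 = 1.4711
E(R_P) = R_f + β_P × MRP = 1.39% + 1.4711 × 7.49% = 12.41%

12.41%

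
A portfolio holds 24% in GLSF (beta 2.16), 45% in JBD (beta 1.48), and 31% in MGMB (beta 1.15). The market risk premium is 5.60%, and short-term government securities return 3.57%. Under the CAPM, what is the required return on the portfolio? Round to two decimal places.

12.20%

β_P = Σ w_i β_i = 0.24×2.16 + 0.45×1.48 + 0.31×1.15 = 1.5409
E(R_P) = R_f + β_P × MRP = 3.57% + 1.5409 × 5.60% = 12.20%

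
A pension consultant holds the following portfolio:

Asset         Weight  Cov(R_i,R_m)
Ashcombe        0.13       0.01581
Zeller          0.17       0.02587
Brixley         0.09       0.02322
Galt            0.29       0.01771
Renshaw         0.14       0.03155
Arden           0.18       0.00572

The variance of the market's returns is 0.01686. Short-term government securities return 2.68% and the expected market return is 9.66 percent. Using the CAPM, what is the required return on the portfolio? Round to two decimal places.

β_Ashcombe = 0.01581 / 0.01686 = 0.9377
β_Zeller = 0.02587 / 0.01686 = 1.5344
β_Brixley = 0.02322 / 0.01686 = 1.3772
β_Galt = 0.01771 / 0.01686 = 1.0504
β_Renshaw = 0.03155 / 0.01686 = 1.8713
β_Arden = 0.00572 / 0.01686 = 0.3393
β_P = Σ w_i β_i = 0.13×0.9377 + 0.17×1.5344 + 0.09×1.3772 + 0.29×1.0504 + 0.14×1.8713 + 0.18×0.3393 = 1.1344
MRP = 9.66% − 2.68% = 6.98%
E(R_P) = R_f + β_P × MRP = 2.68% + 1.1344 × 6.98% = 10.60%

10.60%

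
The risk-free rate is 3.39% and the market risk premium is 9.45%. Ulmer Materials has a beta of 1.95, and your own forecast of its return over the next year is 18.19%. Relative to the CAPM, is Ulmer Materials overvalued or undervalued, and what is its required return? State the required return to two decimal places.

Required return = R_f + β·MRP = 3.39% + 1.95 × 9.45% = 21.82%
Forecast 18.19% < required 21.82% → the stock plots below the SML → overvalued.

Overvalued; required return 21.82%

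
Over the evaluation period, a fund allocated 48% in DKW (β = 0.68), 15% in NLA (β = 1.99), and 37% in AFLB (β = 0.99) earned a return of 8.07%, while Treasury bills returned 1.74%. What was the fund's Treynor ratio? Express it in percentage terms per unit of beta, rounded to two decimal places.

β_P = 0.48×0.68 + 0.15×1.99 + 0.37×0.99 = 0.9912
Treynor = (R_P − R_f) / β_P = (8.07% − 1.74%) / 0.9912 = 6.33% / 0.9912 = 6.39%

6.39%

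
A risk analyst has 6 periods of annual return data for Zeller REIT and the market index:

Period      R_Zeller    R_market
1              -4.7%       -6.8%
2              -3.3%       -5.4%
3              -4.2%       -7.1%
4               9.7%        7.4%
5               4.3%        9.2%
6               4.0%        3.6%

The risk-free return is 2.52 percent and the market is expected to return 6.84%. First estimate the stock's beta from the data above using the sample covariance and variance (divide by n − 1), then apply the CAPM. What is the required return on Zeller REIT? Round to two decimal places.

Mean R_i = (-4.7 − 3.3 − 4.2 + 9.7 + 4.3 + 4.0) / 6 = 0.9667%
Mean R_m = (-6.8 − 5.4 − 7.1 + 7.4 + 9.2 + 3.6) / 6 = 0.1500%
Σ(R_i − R̄_i)(R_m − R̄_m) = 204.4700  ⇒  Cov = 204.4700 / 5 = 40.8940
Σ(R_m − R̄_m)² = 278.0350  ⇒  Var(R_m) = 278.0350 / 5 = 55.6070
β = Cov / Var(R_m) = 40.8940 / 55.6070 = 0.7354
MRP = 6.84% − 2.52% = 4.32%
E(R) = R_f + β × MRP = 2.52% + 0.7354 × 4.32% = 5.70%

5.70%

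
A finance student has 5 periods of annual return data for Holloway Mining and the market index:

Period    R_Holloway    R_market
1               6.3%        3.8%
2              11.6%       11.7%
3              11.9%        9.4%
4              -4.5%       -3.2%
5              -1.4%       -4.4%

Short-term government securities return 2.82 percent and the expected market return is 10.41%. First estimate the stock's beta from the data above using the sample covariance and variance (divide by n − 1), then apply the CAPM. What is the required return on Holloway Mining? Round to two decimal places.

10.41%

Mean R_i = (6.3 + 11.6 + 11.9 − 4.5 − 1.4) / 5 = 4.7800%
Mean R_m = (3.8 + 11.7 + 9.4 − 3.2 − 4.4) / 5 = 3.4600%
Σ(R_i − R̄_i)(R_m − R̄_m) = 209.3860  ⇒  Cov = 209.3860 / 4 = 52.3465
Σ(R_m − R̄_m)² = 209.4320  ⇒  Var(R_m) = 209.4320 / 4 = 52.3580
β = Cov / Var(R_m) = 52.3465 / 52.3580 = 0.9998
MRP = 10.41% − 2.82% = 7.59%
E(R) = R_f + β × MRP = 2.82% + 0.9998 × 7.59% = 10.41%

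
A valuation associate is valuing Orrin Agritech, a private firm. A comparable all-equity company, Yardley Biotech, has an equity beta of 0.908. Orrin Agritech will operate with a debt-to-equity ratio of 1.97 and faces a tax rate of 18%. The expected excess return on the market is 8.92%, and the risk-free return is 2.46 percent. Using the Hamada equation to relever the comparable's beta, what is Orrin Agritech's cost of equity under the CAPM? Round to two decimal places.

23.64%

β_L = β_U × [1 + (1 − t)(D/E)] = 0.908 × [1 + (1 − 0.18) × 1.97]
    = 0.908 × [1 + 0.82 × 1.97] = 0.908 × 2.6154 = 2.3748
E(R) = R_f + β_L × MRP = 2.46% + 2.3748 × 8.92% = 23.64%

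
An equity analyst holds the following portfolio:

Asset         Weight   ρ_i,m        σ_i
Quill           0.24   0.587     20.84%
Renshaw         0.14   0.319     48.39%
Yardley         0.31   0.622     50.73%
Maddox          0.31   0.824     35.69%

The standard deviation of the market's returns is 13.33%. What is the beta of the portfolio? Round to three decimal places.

1.800

β_Quill = 0.587 × 20.84% / 13.33% = 0.9177
β_Renshaw = 0.319 × 48.39% / 13.33% = 1.1580
β_Yardley = 0.622 × 50.73% / 13.33% = 2.3671
β_Maddox = 0.824 × 35.69% / 13.33% = 2.2062
β_P = Σ w_i β_i = 0.24×0.9177 + 0.14×1.1580 + 0.31×2.3671 + 0.31×2.2062 = 1.8001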